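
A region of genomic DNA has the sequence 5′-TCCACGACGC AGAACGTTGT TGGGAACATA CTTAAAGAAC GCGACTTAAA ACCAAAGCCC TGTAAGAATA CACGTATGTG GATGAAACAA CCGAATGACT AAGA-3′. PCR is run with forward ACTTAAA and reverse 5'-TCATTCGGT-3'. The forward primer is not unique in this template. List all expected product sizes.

69 bp, 55 bp

The forward primer ACTTAAA matches the top strand at positions 30–36, 44–50.
The reverse primer's reverse complement is ACCGAATGA, matching at positions 90–98.
Each forward site pairs with the reverse site to give a product ending at position 98: sizes 69, 55 bp.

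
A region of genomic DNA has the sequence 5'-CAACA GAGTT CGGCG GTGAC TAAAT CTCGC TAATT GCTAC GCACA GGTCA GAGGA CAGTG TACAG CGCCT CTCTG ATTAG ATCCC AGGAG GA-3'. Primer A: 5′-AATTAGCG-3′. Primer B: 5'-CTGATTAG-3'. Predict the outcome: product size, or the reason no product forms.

Primer A (AATTAGCG) has reverse complement CGCTAATT, which matches the top strand at positions 28–35; primer A anneals to the top strand there with its 3' end pointing upstream toward position 28.
Primer B (CTGATTAG) matches the top strand directly at positions 73–80; it anneals to the bottom strand with its 3' end pointing downstream toward position 80.
The 3' ends diverge (primer A extends toward position 1, primer B toward position 92), so the primers never converge on a shared product.

No product — the primers' 3' ends point away from each other.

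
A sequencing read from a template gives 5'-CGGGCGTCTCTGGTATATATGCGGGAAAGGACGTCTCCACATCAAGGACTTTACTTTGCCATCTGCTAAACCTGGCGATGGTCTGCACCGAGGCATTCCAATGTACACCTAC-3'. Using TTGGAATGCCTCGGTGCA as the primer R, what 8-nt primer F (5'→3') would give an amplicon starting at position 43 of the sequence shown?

5'-CAAGGACT-3'

The reverse primer's reverse complement TGCACCGAGGCATTCCAA matches the template at positions 84–101; the product starts at position 43.
The forward primer is identical to the top strand over positions 43–50: CAAGGACT.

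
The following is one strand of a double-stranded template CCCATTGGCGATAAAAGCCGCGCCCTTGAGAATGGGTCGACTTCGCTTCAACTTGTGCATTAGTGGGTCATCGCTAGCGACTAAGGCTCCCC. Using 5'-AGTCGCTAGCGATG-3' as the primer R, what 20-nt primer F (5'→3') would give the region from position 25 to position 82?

5'-CTTGAGAATGGGTCGACTTC-3'

The reverse primer's reverse complement CATCGCTAGCGACT matches the template at positions 69–82; the product starts at position 25.
The forward primer is identical to the top strand over positions 25–44: CTTGAGAATGGGTCGACTTC.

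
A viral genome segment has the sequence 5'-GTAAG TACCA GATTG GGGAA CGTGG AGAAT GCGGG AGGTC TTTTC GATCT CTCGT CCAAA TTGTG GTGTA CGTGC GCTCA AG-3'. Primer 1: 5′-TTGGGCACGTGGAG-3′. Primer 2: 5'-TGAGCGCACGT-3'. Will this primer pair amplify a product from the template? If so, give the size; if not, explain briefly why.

No product — primer 1 has no binding site in the template.

Primer 1 (TTGGGCACGTGGAG) does not match the top strand, and its reverse complement CTCCACGTGCCCAA does not match either.
With no annealing site for primer 1, no amplification occurs.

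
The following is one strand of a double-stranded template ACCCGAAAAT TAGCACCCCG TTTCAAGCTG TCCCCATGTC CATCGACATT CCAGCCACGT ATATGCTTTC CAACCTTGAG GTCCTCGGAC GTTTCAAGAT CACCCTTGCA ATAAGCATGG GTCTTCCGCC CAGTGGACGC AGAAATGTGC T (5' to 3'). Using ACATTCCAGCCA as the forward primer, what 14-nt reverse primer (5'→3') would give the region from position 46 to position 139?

5'-CGTCCACTGGGCGG-3'

The product's 3' end on the top strand is position 139.
The reverse primer anneals to the top strand over positions 126–139, i.e. to CCGCCCAGTGGACG.
Its sequence written 5'→3' is the reverse complement: CGTCCACTGGGCGG.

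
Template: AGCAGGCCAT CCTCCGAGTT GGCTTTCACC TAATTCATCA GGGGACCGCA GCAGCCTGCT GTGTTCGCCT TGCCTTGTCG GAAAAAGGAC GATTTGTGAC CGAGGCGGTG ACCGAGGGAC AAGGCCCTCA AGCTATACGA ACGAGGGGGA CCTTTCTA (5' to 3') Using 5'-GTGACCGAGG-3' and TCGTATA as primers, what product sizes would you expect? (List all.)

The forward primer GTGACCGAGG matches the top strand at positions 96–105, 108–117.
The reverse primer's reverse complement is TATACGA, matching at positions 134–140.
Each forward site pairs with the reverse site to give a product ending at position 140: sizes 45, 33 bp.

45 bp, 33 bp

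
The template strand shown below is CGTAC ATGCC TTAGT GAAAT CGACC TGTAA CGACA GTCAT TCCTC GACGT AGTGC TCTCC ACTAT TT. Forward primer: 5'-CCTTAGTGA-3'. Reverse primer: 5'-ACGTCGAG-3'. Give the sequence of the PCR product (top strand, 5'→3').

Scanning the template, CCTTAGTGA occurs at positions 9–17; this primer anneals to the bottom strand there with its 3' end pointing downstream.
The reverse primer's reverse complement is CTCGACGT, which matches the template at positions 43–50.
The product is the template from position 9 through 50 (42 bp).

5'-CCTTAGTGAAATCGACCTGTAACGACAGTCATTCCTCGACGT-3'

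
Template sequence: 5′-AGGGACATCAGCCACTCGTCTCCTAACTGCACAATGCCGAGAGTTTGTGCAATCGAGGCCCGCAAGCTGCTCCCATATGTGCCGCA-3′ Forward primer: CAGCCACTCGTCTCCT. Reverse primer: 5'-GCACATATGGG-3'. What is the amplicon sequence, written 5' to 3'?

5'-CAGCCACTCGTCTCCTAACTGCACAATGCCGAGAGTTTGTGCAATCGAGGCCCGCAAGCTGCTCCCATATGTGC-3'

Forward primer CAGCCACTCGTCTCCT is found on the top strand at positions 9–24.
Reverse complement of the reverse primer: CCCATATGTGC. This occurs on the top strand at positions 72–82.
The product is the template from position 9 through 82 (74 bp).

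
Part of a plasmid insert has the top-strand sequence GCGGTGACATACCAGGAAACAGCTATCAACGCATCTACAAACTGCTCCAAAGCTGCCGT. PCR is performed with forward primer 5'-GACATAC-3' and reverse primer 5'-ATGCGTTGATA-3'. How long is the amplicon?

The forward primer matches the template at positions 6–12.
The reverse primer's reverse complement is TATCAACGCAT, which matches the template at positions 24–34.
Amplicon spans positions 6–34: 29 bp.

29 bp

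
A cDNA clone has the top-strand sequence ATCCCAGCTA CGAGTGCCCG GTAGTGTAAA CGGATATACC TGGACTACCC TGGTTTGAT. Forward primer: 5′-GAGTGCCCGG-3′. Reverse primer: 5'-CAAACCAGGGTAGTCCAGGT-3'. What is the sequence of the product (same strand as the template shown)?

5'-GAGTGCCCGGTAGTGTAAACGGATATACCTGGACTACCCTGGTTTG-3'

The forward primer matches the template at positions 12–21.
The reverse primer's reverse complement is ACCTGGACTACCCTGGTTTG, which matches the template at positions 38–57.
The product is the template from position 12 through 57 (46 bp).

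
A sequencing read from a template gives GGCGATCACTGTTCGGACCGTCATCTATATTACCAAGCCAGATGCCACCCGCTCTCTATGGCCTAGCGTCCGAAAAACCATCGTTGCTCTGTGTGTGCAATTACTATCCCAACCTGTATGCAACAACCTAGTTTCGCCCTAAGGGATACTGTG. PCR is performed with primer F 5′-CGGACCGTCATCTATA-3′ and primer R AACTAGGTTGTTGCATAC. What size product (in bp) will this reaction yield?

Scanning the template, CGGACCGTCATCTATA occurs at positions 14–29; this primer anneals to the bottom strand there with its 3' end pointing downstream.
The reverse primer's reverse complement is GTATGCAACAACCTAGTT, which matches the template at positions 116–133.
Amplicon spans positions 14–133: 120 bp.

120 bp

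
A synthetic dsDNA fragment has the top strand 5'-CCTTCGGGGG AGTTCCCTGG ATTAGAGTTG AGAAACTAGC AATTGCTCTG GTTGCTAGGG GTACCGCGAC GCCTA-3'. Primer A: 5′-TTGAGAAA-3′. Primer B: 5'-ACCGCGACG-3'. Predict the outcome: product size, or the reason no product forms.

Primer A (TTGAGAAA) matches the top strand at positions 28–35 (3' end points downstream).
Primer B (ACCGCGACG) also matches the top strand directly, at positions 63–71 — its reverse complement CGTCGCGGT is not present.
Both primers anneal to the bottom strand with 3' ends pointing the same way, so neither can prime synthesis back toward the other.

No product — both primers anneal to the same strand and extend in the same direction.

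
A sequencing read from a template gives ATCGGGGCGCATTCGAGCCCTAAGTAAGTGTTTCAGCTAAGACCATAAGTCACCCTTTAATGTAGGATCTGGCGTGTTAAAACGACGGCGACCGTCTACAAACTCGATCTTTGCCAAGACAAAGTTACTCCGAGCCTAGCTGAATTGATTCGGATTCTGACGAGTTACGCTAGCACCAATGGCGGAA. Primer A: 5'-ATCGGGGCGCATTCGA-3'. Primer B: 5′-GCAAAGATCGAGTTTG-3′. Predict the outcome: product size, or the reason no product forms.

Primer A (ATCGGGGCGCATTCGA) matches the top strand at positions 1–16; it acts as a forward primer.
Primer B's reverse complement is CAAACTCGATCTTTGC, matching the top strand at positions 99–114; it acts as a reverse primer.
The 3' ends face each other across positions 1–114, giving a 114 bp product.

Yes — a 114 bp product.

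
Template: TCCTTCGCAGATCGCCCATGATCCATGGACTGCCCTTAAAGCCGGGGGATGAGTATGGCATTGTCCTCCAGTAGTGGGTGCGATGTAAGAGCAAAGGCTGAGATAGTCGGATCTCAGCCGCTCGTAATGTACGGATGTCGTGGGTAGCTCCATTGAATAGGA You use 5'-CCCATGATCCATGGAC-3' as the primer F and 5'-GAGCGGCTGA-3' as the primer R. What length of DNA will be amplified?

Forward primer CCCATGATCCATGGAC is found on the top strand at positions 15–30.
The reverse primer's reverse complement is TCAGCCGCTC, which matches the template at positions 114–123.
The product runs from position 15 to position 123, so its length is 123 − 15 + 1 = 109 bp.

109 bp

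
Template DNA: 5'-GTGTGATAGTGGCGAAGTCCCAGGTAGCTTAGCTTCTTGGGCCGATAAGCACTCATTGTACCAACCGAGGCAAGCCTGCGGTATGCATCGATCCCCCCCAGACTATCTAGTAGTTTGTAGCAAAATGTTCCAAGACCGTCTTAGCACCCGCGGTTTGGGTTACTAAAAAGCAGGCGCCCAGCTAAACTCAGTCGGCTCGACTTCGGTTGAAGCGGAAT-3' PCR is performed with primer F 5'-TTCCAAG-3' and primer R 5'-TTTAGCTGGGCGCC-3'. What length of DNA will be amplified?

Forward primer TTCCAAG is found on the top strand at positions 128–134.
Reverse complement of the reverse primer: GGCGCCCAGCTAAA. This occurs on the top strand at positions 173–186.
Amplicon spans positions 128–186: 59 bp.

59 bp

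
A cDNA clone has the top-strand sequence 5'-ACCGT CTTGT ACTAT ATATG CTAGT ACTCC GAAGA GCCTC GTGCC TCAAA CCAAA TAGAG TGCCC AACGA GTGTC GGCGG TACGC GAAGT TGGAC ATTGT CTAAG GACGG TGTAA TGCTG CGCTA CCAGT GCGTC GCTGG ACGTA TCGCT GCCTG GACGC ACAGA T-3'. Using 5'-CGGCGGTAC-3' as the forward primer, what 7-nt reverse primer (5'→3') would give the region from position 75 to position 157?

The product's 3' end on the top strand is position 157.
The reverse primer anneals to the top strand over positions 151–157, i.e. to GCCTGGA.
Its sequence written 5'→3' is the reverse complement: TCCAGGC.

5'-TCCAGGC-3'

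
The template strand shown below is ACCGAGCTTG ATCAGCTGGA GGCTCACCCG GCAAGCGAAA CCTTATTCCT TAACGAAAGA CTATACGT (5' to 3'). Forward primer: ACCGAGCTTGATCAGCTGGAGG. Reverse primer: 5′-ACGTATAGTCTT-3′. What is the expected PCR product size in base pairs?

68 bp

Forward primer ACCGAGCTTGATCAGCTGGAGG is found on the top strand at positions 1–22.
Reverse complement of the reverse primer: AAGACTATACGT. This occurs on the top strand at positions 57–68.
Product length = (reverse-primer end) − (forward-primer start) + 1 = 68 − 1 + 1 = 68 bp.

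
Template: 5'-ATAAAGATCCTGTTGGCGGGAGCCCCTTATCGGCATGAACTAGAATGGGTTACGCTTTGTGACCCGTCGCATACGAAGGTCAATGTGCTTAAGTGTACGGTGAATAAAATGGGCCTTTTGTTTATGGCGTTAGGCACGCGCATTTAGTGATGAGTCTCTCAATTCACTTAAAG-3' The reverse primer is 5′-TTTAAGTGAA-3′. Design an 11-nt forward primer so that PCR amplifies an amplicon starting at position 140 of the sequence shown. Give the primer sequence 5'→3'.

5'-GCATTTAGTGA-3'

The reverse primer's reverse complement TTCACTTAAA matches the template at positions 163–172; the product starts at position 140.
The forward primer is identical to the top strand over positions 140–150: GCATTTAGTGA.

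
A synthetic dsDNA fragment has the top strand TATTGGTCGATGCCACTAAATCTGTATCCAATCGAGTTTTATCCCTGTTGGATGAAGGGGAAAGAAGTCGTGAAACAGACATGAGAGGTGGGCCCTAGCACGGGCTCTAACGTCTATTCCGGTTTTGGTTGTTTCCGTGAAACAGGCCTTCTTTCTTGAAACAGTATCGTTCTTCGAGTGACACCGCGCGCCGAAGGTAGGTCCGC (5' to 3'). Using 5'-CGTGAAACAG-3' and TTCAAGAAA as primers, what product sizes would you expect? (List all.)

The forward primer CGTGAAACAG matches the top strand at positions 69–78, 136–145.
The reverse primer's reverse complement is TTTCTTGAA, matching at positions 152–160.
Each forward site pairs with the reverse site to give a product ending at position 160: sizes 92, 25 bp.

92 bp, 25 bp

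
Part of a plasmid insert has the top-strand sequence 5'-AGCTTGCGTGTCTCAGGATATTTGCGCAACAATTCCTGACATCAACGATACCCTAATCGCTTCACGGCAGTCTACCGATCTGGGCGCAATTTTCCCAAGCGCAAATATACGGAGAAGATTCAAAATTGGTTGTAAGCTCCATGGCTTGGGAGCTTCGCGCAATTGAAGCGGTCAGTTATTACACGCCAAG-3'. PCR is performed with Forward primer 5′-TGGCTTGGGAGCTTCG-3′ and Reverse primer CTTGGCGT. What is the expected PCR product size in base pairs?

Forward primer TGGCTTGGGAGCTTCG is found on the top strand at positions 142–157.
The reverse primer's reverse complement is ACGCCAAG, which matches the template at positions 183–190.
Product length = (reverse-primer end) − (forward-primer start) + 1 = 190 − 142 + 1 = 49 bp.

49 bp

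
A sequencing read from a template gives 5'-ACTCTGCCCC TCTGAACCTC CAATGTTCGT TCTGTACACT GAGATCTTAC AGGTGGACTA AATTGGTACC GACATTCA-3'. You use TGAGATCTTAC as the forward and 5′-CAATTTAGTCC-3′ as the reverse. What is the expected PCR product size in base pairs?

Scanning the template, TGAGATCTTAC occurs at positions 40–50; this primer anneals to the bottom strand there with its 3' end pointing downstream.
Reverse complement of the reverse primer: GGACTAAATTG. This occurs on the top strand at positions 55–65.
Amplicon spans positions 40–65: 26 bp.

26 bp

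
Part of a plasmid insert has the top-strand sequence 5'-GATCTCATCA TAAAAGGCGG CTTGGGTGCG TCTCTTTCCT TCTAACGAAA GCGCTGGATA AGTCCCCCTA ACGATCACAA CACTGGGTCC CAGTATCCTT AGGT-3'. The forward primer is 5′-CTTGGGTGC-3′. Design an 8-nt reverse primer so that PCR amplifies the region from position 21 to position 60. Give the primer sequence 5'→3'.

5'-TATCCAGC-3'

The product's 3' end on the top strand is position 60.
The reverse primer anneals to the top strand over positions 53–60, i.e. to GCTGGATA.
Its sequence written 5'→3' is the reverse complement: TATCCAGC.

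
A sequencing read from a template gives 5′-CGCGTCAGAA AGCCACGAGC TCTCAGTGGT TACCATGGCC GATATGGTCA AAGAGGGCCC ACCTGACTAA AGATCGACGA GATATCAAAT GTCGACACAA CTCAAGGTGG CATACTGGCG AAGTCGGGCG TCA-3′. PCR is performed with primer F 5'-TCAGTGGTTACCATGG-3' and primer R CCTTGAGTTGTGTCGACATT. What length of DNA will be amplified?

85 bp

Forward primer TCAGTGGTTACCATGG is found on the top strand at positions 23–38.
Reverse complement of the reverse primer: AATGTCGACACAACTCAAGG. This occurs on the top strand at positions 88–107.
The product runs from position 23 to position 107, so its length is 107 − 23 + 1 = 85 bp.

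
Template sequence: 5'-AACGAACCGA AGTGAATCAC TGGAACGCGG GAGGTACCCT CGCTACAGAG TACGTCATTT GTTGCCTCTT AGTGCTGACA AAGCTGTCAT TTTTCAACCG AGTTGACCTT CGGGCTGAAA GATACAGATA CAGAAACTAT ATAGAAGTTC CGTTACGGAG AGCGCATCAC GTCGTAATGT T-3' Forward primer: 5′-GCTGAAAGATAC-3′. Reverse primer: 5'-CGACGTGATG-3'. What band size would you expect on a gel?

61 bp

Forward primer GCTGAAAGATAC is found on the top strand at positions 114–125.
The reverse primer's reverse complement is CATCACGTCG, which matches the template at positions 165–174.
Amplicon spans positions 114–174: 61 bp.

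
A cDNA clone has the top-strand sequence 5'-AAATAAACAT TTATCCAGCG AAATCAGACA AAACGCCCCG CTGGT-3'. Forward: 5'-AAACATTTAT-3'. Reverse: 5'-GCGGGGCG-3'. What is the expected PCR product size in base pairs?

Forward primer AAACATTTAT is found on the top strand at positions 5–14.
The reverse primer's reverse complement is CGCCCCGC, which matches the template at positions 34–41.
Amplicon spans positions 5–41: 37 bp.

37 bp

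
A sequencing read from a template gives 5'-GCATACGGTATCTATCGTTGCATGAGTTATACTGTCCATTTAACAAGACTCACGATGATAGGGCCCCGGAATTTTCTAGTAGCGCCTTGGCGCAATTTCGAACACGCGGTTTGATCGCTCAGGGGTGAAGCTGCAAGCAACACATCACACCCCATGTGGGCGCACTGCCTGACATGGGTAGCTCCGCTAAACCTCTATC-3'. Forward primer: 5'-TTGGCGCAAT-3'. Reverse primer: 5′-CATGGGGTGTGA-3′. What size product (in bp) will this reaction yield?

70 bp

Scanning the template, TTGGCGCAAT occurs at positions 87–96; this primer anneals to the bottom strand there with its 3' end pointing downstream.
Taking the reverse complement of CATGGGGTGTGA gives TCACACCCCATG, found at positions 145–156 on the template; the primer anneals here to the top strand with its 3' end pointing upstream.
Product length = (reverse-primer end) − (forward-primer start) + 1 = 156 − 87 + 1 = 70 bp.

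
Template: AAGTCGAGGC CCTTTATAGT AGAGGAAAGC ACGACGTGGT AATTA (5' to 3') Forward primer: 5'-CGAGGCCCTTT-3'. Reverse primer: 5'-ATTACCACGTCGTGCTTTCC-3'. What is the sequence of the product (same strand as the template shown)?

5'-CGAGGCCCTTTATAGTAGAGGAAAGCACGACGTGGTAAT-3'

Forward primer CGAGGCCCTTT is found on the top strand at positions 5–15.
The reverse primer's reverse complement is GGAAAGCACGACGTGGTAAT, which matches the template at positions 24–43.
The product is the template from position 5 through 43 (39 bp).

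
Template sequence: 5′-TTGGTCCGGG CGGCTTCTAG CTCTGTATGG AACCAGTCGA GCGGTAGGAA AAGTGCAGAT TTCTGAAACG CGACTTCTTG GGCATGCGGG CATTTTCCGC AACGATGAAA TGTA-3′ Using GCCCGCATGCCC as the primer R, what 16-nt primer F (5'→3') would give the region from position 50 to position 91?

The reverse primer's reverse complement GGGCATGCGGGC matches the template at positions 80–91; the product starts at position 50.
The forward primer is identical to the top strand over positions 50–65: AAAGTGCAGATTTCTG.

5'-AAAGTGCAGATTTCTG-3'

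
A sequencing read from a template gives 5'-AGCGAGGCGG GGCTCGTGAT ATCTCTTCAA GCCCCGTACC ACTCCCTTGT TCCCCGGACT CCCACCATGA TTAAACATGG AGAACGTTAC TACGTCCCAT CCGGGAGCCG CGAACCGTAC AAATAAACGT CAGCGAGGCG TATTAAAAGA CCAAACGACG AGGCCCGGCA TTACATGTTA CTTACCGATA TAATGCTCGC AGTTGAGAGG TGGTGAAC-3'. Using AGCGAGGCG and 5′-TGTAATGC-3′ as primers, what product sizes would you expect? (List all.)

175 bp, 44 bp

The forward primer AGCGAGGCG matches the top strand at positions 1–9, 132–140.
The reverse primer's reverse complement is GCATTACA, matching at positions 168–175.
Each forward site pairs with the reverse site to give a product ending at position 175: sizes 175, 44 bp.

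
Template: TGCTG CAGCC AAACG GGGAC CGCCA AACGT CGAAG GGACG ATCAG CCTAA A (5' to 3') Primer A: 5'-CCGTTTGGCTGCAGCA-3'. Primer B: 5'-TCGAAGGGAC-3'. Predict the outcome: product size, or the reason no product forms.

Primer A (CCGTTTGGCTGCAGCA) has reverse complement TGCTGCAGCCAAACGG, which matches the top strand at positions 1–16; primer A anneals to the top strand there with its 3' end pointing upstream toward position 1.
Primer B (TCGAAGGGAC) matches the top strand directly at positions 30–39; it anneals to the bottom strand with its 3' end pointing downstream toward position 39.
The 3' ends diverge (primer A extends toward position 1, primer B toward position 51), so the primers never converge on a shared product.

No product — the primers' 3' ends point away from each other.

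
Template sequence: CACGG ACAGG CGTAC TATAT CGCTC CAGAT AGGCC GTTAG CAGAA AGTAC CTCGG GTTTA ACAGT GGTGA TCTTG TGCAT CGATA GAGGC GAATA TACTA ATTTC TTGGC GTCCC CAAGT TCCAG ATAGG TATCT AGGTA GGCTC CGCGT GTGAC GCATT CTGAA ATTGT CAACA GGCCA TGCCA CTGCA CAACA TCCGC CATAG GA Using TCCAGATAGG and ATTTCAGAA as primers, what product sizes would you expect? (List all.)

The forward primer TCCAGATAGG matches the top strand at positions 24–33, 121–130.
The reverse primer's reverse complement is TTCTGAAAT, matching at positions 159–167.
Each forward site pairs with the reverse site to give a product ending at position 167: sizes 144, 47 bp.

144 bp, 47 bp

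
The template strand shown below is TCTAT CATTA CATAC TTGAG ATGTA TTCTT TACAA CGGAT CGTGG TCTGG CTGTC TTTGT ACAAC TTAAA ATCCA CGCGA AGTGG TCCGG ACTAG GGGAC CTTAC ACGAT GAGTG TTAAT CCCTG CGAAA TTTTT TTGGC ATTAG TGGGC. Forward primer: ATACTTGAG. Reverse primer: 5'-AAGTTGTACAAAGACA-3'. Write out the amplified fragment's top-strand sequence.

5'-ATACTTGAGATGTATTCTTTACAACGGATCGTGGTCTGGCTGTCTTTGTACAACTT-3'

The forward primer matches the template at positions 12–20.
Reverse complement of the reverse primer: TGTCTTTGTACAACTT. This occurs on the top strand at positions 52–67.
The product is the template from position 12 through 67 (56 bp).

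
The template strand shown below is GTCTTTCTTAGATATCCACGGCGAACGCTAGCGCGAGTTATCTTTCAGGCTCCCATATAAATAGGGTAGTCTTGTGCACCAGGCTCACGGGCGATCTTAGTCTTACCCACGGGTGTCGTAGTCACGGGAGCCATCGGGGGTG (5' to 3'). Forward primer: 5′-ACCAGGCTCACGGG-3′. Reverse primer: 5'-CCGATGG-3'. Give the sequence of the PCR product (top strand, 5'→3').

The forward primer matches the template at positions 78–91.
Taking the reverse complement of CCGATGG gives CCATCGG, found at positions 131–137 on the template; the primer anneals here to the top strand with its 3' end pointing upstream.
The product is the template from position 78 through 137 (60 bp).

5'-ACCAGGCTCACGGGCGATCTTAGTCTTACCCACGGGTGTCGTAGTCACGGGAGCCATCGG-3'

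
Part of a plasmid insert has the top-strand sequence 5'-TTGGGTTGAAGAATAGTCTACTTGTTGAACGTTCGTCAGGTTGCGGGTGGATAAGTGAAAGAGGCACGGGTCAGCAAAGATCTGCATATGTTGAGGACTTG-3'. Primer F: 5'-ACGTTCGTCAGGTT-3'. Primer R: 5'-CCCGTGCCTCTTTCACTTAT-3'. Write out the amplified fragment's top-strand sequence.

5'-ACGTTCGTCAGGTTGCGGGTGGATAAGTGAAAGAGGCACGGG-3'

Scanning the template, ACGTTCGTCAGGTT occurs at positions 29–42; this primer anneals to the bottom strand there with its 3' end pointing downstream.
Reverse complement of the reverse primer: ATAAGTGAAAGAGGCACGGG. This occurs on the top strand at positions 51–70.
The product is the template from position 29 through 70 (42 bp).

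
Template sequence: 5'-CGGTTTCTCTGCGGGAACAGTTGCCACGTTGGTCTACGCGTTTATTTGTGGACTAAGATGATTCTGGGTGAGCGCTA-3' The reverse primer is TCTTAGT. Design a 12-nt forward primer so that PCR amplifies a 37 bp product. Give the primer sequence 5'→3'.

5'-TGCCACGTTGGT-3'

The reverse primer's reverse complement ACTAAGA matches the template at positions 52–58, so the product ends at position 58.
A 37 bp product then starts at position 58 − 37 + 1 = 22.
The forward primer is identical to the top strand there: TGCCACGTTGGT.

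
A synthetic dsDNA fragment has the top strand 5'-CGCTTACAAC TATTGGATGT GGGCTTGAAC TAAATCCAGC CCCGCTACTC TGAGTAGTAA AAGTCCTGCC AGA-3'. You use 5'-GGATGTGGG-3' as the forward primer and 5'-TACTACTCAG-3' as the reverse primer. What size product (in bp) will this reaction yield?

45 bp

Scanning the template, GGATGTGGG occurs at positions 15–23; this primer anneals to the bottom strand there with its 3' end pointing downstream.
The reverse primer's reverse complement is CTGAGTAGTA, which matches the template at positions 50–59.
Product length = (reverse-primer end) − (forward-primer start) + 1 = 59 − 15 + 1 = 45 bp.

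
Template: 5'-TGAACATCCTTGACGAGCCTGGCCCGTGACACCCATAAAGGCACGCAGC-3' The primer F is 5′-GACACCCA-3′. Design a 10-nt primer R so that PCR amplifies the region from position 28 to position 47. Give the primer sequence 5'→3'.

5'-TGCGTGCCTT-3'

The product's 3' end on the top strand is position 47.
The reverse primer anneals to the top strand over positions 38–47, i.e. to AAGGCACGCA.
Its sequence written 5'→3' is the reverse complement: TGCGTGCCTT.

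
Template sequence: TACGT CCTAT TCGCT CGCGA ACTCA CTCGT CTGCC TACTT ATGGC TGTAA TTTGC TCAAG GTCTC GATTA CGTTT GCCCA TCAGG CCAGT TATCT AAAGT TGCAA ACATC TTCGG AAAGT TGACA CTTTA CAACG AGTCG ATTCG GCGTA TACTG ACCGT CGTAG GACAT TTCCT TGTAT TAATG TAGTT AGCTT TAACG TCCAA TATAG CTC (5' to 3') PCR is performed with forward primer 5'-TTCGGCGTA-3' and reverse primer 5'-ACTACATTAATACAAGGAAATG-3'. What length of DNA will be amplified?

The forward primer matches the template at positions 142–150.
The reverse primer's reverse complement is CATTTCCTTGTATTAATGTAGT, which matches the template at positions 168–189.
The product runs from position 142 to position 189, so its length is 189 − 142 + 1 = 48 bp.

48 bp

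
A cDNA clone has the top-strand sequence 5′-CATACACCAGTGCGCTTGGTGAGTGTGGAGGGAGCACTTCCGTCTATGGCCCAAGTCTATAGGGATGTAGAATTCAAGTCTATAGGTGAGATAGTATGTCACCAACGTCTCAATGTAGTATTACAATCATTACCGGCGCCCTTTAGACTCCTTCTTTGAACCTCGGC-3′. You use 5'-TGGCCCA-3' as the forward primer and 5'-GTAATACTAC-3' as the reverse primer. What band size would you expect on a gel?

78 bp

The forward primer matches the template at positions 47–53.
Taking the reverse complement of GTAATACTAC gives GTAGTATTAC, found at positions 115–124 on the template; the primer anneals here to the top strand with its 3' end pointing upstream.
The product runs from position 47 to position 124, so its length is 124 − 47 + 1 = 78 bp.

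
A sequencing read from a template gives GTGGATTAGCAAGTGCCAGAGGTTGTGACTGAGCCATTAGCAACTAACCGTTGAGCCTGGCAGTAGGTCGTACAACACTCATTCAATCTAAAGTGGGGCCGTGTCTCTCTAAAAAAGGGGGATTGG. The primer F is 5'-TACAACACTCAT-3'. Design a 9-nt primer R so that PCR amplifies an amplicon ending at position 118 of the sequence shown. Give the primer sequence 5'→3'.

The forward primer binds at positions 71–82; the product's 3' end on the top strand is position 118.
The reverse primer anneals to the top strand over positions 110–118, i.e. to TAAAAAAGG.
Its sequence written 5'→3' is the reverse complement: CCTTTTTTA.

5'-CCTTTTTTA-3'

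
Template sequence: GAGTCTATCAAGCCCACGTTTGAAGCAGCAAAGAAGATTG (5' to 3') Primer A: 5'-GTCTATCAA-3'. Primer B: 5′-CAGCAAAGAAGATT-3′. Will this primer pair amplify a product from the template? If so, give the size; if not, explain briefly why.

No product — both primers anneal to the same strand and extend in the same direction.

Primer A (GTCTATCAA) matches the top strand at positions 3–11 (3' end points downstream).
Primer B (CAGCAAAGAAGATT) also matches the top strand directly, at positions 26–39 — its reverse complement AATCTTCTTTGCTG is not present.
Both primers anneal to the bottom strand with 3' ends pointing the same way, so neither can prime synthesis back toward the other.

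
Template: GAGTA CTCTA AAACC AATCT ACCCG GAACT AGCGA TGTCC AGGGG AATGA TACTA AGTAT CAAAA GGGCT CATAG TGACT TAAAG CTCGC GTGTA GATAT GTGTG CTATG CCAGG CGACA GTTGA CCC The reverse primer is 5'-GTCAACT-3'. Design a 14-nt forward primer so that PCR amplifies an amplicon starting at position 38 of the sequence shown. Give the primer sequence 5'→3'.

The reverse primer's reverse complement AGTTGAC matches the template at positions 120–126; the product starts at position 38.
The forward primer is identical to the top strand over positions 38–51: TCCAGGGGAATGAT.

5'-TCCAGGGGAATGAT-3'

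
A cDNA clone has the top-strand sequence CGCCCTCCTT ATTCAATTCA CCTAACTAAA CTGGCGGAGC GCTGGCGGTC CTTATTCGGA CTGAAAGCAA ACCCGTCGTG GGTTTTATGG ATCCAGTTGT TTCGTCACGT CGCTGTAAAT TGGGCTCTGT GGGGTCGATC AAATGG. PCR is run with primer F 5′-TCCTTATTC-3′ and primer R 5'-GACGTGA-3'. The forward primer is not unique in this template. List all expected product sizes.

The forward primer TCCTTATTC matches the top strand at positions 6–14, 49–57.
The reverse primer's reverse complement is TCACGTC, matching at positions 105–111.
Each forward site pairs with the reverse site to give a product ending at position 111: sizes 106, 63 bp.

106 bp, 63 bp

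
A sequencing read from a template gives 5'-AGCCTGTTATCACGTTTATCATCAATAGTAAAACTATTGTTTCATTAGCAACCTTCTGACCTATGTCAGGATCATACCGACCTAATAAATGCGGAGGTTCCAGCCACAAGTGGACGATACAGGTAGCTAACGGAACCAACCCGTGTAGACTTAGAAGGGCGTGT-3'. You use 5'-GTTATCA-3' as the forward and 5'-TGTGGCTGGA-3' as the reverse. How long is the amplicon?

Forward primer GTTATCA is found on the top strand at positions 6–12.
Taking the reverse complement of TGTGGCTGGA gives TCCAGCCACA, found at positions 99–108 on the template; the primer anneals here to the top strand with its 3' end pointing upstream.
The product runs from position 6 to position 108, so its length is 108 − 6 + 1 = 103 bp.

103 bp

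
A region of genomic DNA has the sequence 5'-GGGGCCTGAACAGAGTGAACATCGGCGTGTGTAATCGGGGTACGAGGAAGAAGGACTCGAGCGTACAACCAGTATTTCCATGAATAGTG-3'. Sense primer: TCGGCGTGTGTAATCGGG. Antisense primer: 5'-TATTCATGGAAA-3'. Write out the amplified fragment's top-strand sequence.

Forward primer TCGGCGTGTGTAATCGGG is found on the top strand at positions 22–39.
Reverse complement of the reverse primer: TTTCCATGAATA. This occurs on the top strand at positions 75–86.
The product is the template from position 22 through 86 (65 bp).

5'-TCGGCGTGTGTAATCGGGGTACGAGGAAGAAGGACTCGAGCGTACAACCAGTATTTCCATGAATA-3'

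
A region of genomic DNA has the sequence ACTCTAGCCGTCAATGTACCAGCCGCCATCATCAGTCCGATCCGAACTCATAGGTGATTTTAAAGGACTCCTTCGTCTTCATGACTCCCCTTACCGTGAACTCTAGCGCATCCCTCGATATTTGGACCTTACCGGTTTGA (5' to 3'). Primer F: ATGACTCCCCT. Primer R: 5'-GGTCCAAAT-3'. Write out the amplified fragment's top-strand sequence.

5'-ATGACTCCCCTTACCGTGAACTCTAGCGCATCCCTCGATATTTGGACC-3'

Scanning the template, ATGACTCCCCT occurs at positions 81–91; this primer anneals to the bottom strand there with its 3' end pointing downstream.
Reverse complement of the reverse primer: ATTTGGACC. This occurs on the top strand at positions 120–128.
The product is the template from position 81 through 128 (48 bp).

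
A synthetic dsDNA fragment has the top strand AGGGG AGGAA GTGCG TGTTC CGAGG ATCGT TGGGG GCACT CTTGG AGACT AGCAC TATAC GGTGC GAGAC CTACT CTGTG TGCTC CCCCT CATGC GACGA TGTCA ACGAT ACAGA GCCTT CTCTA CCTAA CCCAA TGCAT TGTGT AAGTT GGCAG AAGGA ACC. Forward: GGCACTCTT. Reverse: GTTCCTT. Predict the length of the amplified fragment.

The forward primer matches the template at positions 35–43.
The reverse primer's reverse complement is AAGGAAC, which matches the template at positions 156–162.
The product runs from position 35 to position 162, so its length is 162 − 35 + 1 = 128 bp.

128 bp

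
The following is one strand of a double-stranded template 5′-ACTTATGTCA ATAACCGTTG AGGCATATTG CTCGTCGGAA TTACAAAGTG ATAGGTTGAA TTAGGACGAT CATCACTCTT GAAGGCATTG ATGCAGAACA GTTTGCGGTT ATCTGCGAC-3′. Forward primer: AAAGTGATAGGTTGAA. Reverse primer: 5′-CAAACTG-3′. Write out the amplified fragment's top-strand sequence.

Forward primer AAAGTGATAGGTTGAA is found on the top strand at positions 45–60.
The reverse primer's reverse complement is CAGTTTG, which matches the template at positions 99–105.
The product is the template from position 45 through 105 (61 bp).

5'-AAAGTGATAGGTTGAATTAGGACGATCATCACTCTTGAAGGCATTGATGCAGAACAGTTTG-3'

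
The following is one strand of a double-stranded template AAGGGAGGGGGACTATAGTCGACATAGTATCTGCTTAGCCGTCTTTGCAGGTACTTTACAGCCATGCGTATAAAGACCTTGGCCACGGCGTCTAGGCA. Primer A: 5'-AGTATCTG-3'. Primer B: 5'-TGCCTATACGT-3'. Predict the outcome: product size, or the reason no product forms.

Primer B (TGCCTATACGT) does not match the top strand, and its reverse complement ACGTATAGGCA does not match either.
With no annealing site for primer B, no amplification occurs.

No product — primer B has no binding site in the template.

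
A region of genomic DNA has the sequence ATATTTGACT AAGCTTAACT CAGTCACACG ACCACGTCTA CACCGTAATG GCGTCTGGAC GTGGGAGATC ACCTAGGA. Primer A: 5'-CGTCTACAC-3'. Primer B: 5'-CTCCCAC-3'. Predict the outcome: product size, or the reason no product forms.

Yes — a 33 bp product.

Primer A (CGTCTACAC) matches the top strand at positions 35–43; it acts as a forward primer.
Primer B's reverse complement is GTGGGAG, matching the top strand at positions 61–67; it acts as a reverse primer.
The 3' ends face each other across positions 35–67, giving a 33 bp product.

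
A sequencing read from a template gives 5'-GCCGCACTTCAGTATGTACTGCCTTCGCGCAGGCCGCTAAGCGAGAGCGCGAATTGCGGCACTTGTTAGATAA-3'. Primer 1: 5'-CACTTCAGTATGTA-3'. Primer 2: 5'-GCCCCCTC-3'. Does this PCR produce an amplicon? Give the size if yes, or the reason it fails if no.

Primer 2 (GCCCCCTC) does not match the top strand, and its reverse complement GAGGGGGC does not match either.
With no annealing site for primer 2, no amplification occurs.

No product — primer 2 has no binding site in the template.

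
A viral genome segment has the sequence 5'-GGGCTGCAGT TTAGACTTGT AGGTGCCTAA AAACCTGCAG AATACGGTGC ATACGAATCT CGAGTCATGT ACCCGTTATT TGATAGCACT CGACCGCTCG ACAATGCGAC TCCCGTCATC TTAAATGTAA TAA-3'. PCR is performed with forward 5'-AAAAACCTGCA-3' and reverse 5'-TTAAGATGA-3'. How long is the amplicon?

96 bp

Scanning the template, AAAAACCTGCA occurs at positions 29–39; this primer anneals to the bottom strand there with its 3' end pointing downstream.
Reverse complement of the reverse primer: TCATCTTAA. This occurs on the top strand at positions 116–124.
Amplicon spans positions 29–124: 96 bp.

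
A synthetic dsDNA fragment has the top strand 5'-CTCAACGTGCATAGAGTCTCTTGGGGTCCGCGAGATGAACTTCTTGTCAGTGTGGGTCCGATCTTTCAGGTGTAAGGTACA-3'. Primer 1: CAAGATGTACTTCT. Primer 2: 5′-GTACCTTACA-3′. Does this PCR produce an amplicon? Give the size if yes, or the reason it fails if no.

Primer 1 (CAAGATGTACTTCT) does not match the top strand, and its reverse complement AGAAGTACATCTTG does not match either.
With no annealing site for primer 1, no amplification occurs.

No product — primer 1 has no binding site in the template.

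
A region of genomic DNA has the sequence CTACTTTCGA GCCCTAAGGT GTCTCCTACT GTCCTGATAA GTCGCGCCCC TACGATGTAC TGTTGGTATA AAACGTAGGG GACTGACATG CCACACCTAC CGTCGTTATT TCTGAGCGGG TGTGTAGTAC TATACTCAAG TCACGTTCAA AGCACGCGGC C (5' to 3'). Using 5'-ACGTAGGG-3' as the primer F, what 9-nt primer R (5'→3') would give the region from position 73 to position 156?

5'-CGTGCTTTG-3'

The product's 3' end on the top strand is position 156.
The reverse primer anneals to the top strand over positions 148–156, i.e. to CAAAGCACG.
Its sequence written 5'→3' is the reverse complement: CGTGCTTTG.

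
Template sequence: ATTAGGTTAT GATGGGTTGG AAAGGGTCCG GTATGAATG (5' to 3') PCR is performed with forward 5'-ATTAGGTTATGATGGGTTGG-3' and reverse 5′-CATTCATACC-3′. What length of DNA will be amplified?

39 bp

Forward primer ATTAGGTTATGATGGGTTGG is found on the top strand at positions 1–20.
Reverse complement of the reverse primer: GGTATGAATG. This occurs on the top strand at positions 30–39.
Product length = (reverse-primer end) − (forward-primer start) + 1 = 39 − 1 + 1 = 39 bp.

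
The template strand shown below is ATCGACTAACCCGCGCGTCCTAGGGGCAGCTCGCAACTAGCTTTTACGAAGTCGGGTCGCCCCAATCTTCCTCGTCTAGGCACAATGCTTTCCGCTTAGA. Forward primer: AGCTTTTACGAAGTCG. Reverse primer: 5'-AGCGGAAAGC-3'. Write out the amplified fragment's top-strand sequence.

5'-AGCTTTTACGAAGTCGGGTCGCCCCAATCTTCCTCGTCTAGGCACAATGCTTTCCGCT-3'

Scanning the template, AGCTTTTACGAAGTCG occurs at positions 39–54; this primer anneals to the bottom strand there with its 3' end pointing downstream.
Taking the reverse complement of AGCGGAAAGC gives GCTTTCCGCT, found at positions 87–96 on the template; the primer anneals here to the top strand with its 3' end pointing upstream.
The product is the template from position 39 through 96 (58 bp).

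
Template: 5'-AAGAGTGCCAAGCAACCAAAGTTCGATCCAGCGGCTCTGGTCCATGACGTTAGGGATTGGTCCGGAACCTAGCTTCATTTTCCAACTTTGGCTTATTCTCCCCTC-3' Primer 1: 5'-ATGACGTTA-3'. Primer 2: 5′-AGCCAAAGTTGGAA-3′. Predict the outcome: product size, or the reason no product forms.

Yes — a 50 bp product.

Primer 1 (ATGACGTTA) matches the top strand at positions 44–52; it acts as a forward primer.
Primer 2's reverse complement is TTCCAACTTTGGCT, matching the top strand at positions 80–93; it acts as a reverse primer.
The 3' ends face each other across positions 44–93, giving a 50 bp product.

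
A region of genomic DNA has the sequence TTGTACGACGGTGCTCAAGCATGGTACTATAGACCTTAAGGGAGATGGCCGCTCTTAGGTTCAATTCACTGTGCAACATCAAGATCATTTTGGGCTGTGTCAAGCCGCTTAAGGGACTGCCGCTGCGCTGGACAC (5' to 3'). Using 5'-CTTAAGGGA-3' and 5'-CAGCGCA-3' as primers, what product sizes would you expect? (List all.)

The forward primer CTTAAGGGA matches the top strand at positions 35–43, 108–116.
The reverse primer's reverse complement is TGCGCTG, matching at positions 124–130.
Each forward site pairs with the reverse site to give a product ending at position 130: sizes 96, 23 bp.

96 bp, 23 bp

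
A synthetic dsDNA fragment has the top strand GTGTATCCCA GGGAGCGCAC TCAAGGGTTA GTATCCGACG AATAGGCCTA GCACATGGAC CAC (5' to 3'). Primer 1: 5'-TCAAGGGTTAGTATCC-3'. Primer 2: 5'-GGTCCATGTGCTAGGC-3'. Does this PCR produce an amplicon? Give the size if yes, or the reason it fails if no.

Yes — a 41 bp product.

Primer 1 (TCAAGGGTTAGTATCC) matches the top strand at positions 21–36; it acts as a forward primer.
Primer 2's reverse complement is GCCTAGCACATGGACC, matching the top strand at positions 46–61; it acts as a reverse primer.
The 3' ends face each other across positions 21–61, giving a 41 bp product.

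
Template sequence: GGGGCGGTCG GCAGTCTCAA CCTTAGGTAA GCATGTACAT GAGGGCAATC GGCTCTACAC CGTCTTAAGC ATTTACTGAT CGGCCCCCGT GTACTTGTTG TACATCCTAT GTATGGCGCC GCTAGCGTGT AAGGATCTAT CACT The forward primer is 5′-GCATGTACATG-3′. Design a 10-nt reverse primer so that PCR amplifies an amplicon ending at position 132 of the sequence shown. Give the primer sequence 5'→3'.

The forward primer binds at positions 31–41; the product's 3' end on the top strand is position 132.
The reverse primer anneals to the top strand over positions 123–132, i.e. to TAGCGTGTAA.
Its sequence written 5'→3' is the reverse complement: TTACACGCTA.

5'-TTACACGCTA-3'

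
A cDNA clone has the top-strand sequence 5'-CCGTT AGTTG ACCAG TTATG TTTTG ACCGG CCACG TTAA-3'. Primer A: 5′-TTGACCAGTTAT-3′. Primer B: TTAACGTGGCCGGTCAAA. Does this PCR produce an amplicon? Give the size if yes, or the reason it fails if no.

Primer A (TTGACCAGTTAT) matches the top strand at positions 8–19; it acts as a forward primer.
Primer B's reverse complement is TTTGACCGGCCACGTTAA, matching the top strand at positions 22–39; it acts as a reverse primer.
The 3' ends face each other across positions 8–39, giving a 32 bp product.

Yes — a 32 bp product.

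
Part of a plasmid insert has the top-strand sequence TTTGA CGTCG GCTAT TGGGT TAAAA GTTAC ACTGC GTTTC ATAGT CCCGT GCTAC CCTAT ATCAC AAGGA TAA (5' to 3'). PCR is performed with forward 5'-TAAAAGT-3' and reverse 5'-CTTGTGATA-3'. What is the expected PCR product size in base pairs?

Scanning the template, TAAAAGT occurs at positions 21–27; this primer anneals to the bottom strand there with its 3' end pointing downstream.
Reverse complement of the reverse primer: TATCACAAG. This occurs on the top strand at positions 60–68.
Amplicon spans positions 21–68: 48 bp.

48 bp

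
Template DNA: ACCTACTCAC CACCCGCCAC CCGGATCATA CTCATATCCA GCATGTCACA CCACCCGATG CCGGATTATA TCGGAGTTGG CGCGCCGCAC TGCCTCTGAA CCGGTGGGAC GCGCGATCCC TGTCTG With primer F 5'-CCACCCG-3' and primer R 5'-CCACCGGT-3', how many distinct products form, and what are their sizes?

The forward primer CCACCCG matches the top strand at positions 10–16, 17–23, 51–57.
The reverse primer's reverse complement is ACCGGTGG, matching at positions 100–107.
Each forward site pairs with the reverse site to give a product ending at position 107: sizes 98, 91, 57 bp.

Three products: 98 bp, 91 bp, 57 bp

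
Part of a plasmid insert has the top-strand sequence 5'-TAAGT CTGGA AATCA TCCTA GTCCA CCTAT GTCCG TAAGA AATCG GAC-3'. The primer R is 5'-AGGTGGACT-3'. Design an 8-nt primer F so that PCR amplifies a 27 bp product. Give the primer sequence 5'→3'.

5'-AAGTCTGG-3'

The reverse primer's reverse complement AGTCCACCT matches the template at positions 20–28, so the product ends at position 28.
A 27 bp product then starts at position 28 − 27 + 1 = 2.
The forward primer is identical to the top strand there: AAGTCTGG.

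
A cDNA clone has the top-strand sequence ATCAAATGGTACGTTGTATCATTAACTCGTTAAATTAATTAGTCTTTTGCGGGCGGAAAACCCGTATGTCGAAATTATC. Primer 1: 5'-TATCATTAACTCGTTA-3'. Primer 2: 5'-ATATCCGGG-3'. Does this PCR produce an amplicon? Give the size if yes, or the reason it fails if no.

Primer 2 (ATATCCGGG) does not match the top strand, and its reverse complement CCCGGATAT does not match either.
With no annealing site for primer 2, no amplification occurs.

No product — primer 2 has no binding site in the template.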